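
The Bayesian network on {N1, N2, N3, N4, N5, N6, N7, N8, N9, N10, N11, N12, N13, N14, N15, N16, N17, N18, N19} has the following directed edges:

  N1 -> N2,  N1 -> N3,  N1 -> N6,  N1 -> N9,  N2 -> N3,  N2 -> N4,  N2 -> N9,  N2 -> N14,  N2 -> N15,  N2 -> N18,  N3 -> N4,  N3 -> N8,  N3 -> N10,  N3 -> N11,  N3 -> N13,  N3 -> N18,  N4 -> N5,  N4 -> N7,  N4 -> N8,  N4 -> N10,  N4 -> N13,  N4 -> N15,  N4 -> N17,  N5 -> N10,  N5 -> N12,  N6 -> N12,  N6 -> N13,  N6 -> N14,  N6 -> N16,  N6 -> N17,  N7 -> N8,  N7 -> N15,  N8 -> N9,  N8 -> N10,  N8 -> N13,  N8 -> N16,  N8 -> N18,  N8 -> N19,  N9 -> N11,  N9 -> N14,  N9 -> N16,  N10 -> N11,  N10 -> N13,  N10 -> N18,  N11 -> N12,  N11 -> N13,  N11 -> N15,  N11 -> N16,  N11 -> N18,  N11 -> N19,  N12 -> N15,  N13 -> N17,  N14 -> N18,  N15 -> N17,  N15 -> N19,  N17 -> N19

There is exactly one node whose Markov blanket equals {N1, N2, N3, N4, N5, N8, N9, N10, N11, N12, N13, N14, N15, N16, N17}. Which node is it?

The target node must have every member of {N1, N2, N3, N4, N5, N8, N9, N10, N11, N12, N13, N14, N15, N16, N17} as a parent, child, or co-parent, and no others.
Parents of N6: N1; children: N12, N13, N14, N16, N17; co-parents: N2, N3, N4, N5, N8, N9, N10, N11, N13, N15.
These exactly cover the given set, so the node is N6.

N6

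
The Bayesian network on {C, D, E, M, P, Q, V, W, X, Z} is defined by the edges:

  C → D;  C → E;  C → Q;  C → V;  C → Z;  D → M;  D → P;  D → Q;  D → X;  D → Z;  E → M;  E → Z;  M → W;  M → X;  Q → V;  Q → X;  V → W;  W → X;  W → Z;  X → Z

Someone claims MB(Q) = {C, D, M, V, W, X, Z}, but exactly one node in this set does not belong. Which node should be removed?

Q's children: V, X.
Q has parents C, D.
Parents of each child, excluding Q:
  V's other parent is C.
  parents(X) \ {Q} = {D, M, W}.
MB(Q) = {C, D, M, V, W, X}.
Z is neither a parent, child, nor co-parent of Q, so it does not belong.

Z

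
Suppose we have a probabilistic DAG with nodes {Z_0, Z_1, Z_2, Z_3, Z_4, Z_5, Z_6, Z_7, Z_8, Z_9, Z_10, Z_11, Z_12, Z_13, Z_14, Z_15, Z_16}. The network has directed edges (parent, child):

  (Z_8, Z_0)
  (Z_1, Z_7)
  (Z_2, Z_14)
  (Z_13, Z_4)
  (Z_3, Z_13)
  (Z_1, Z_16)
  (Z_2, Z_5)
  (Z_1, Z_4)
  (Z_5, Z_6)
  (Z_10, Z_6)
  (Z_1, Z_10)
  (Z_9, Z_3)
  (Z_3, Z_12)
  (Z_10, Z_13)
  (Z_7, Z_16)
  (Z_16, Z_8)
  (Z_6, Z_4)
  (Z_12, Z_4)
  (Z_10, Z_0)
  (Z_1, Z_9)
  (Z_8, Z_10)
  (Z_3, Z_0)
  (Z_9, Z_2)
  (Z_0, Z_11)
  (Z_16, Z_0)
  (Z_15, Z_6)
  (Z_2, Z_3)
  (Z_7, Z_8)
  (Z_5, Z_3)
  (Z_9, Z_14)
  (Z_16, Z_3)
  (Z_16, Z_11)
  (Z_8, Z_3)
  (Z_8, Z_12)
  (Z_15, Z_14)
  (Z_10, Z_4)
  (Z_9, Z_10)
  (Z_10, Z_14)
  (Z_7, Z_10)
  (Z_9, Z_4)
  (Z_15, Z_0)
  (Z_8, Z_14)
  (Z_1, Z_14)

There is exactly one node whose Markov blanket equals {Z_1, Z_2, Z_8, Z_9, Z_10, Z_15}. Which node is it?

Z_14

The target node must have every member of {Z_1, Z_2, Z_8, Z_9, Z_10, Z_15} as a parent, child, or co-parent, and no others.
Parents of Z_14: Z_1, Z_2, Z_8, Z_9, Z_10, Z_15; children: none; co-parents: none.
These exactly cover the given set, so the node is Z_14.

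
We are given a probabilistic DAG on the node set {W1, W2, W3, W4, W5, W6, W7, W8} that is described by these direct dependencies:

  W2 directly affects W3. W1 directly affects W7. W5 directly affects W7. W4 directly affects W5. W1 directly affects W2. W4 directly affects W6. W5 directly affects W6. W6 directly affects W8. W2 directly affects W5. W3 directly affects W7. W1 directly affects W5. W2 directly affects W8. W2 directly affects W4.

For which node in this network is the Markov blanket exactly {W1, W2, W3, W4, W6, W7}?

The target node must have every member of {W1, W2, W3, W4, W6, W7} as a parent, child, or co-parent, and no others.
Parents of W5: W1, W2, W4; children: W6, W7; co-parents: W1, W3, W4.
These exactly cover the given set, so the node is W5.

W5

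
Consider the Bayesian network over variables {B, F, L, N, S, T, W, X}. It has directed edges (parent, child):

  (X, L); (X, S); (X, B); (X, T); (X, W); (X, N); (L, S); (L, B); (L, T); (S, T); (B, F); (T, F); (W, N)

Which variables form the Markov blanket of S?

Children of S: T.
Pa(S) = {L, X}.
For each child, the remaining parents (spouses of S):
  parents(T) \ {S} = {L, X}.
Union: {L, X} ∪ {T} ∪ {L, X} = {L, T, X}.

{L, T, X}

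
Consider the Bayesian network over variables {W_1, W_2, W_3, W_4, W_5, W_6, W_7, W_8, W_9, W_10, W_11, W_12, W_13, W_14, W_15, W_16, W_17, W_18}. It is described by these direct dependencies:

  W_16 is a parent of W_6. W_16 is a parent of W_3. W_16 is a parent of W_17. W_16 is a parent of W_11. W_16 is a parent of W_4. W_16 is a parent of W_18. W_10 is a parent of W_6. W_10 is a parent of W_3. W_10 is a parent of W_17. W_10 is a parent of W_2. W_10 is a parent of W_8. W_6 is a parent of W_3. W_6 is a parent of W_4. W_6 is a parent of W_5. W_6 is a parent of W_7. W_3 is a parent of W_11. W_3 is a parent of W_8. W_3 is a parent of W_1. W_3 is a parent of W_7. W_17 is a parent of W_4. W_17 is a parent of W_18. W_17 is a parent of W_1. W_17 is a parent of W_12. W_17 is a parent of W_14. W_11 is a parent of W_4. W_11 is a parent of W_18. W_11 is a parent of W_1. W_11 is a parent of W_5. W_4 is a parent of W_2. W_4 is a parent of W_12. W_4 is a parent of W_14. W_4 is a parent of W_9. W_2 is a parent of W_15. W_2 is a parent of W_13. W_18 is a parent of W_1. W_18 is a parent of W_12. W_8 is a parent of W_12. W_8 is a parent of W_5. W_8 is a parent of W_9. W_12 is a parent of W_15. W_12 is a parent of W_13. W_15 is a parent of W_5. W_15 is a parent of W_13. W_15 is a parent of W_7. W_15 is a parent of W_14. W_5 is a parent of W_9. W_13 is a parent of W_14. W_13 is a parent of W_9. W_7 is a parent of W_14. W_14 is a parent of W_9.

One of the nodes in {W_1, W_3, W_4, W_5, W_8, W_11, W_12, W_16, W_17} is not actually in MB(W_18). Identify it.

W_18 has children W_1, W_12.
Parents of W_18: W_11, W_16, W_17.
Other parents of W_18's children:
  W_1 also has parents W_3, W_11, W_17.
  parents(W_12) \ {W_18} = {W_4, W_8, W_17}.
MB(W_18) = {W_1, W_3, W_4, W_8, W_11, W_12, W_16, W_17}.
W_5 is neither a parent, child, nor co-parent of W_18, so it does not belong.

W_5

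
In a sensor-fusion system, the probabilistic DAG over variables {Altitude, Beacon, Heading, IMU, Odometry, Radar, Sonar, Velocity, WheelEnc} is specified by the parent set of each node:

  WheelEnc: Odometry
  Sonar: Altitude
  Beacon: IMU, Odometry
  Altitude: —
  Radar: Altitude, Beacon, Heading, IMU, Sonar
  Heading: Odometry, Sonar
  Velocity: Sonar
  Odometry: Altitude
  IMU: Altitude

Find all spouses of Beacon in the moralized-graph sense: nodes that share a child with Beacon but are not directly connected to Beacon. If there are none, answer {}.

{Altitude, Heading, Sonar}

Children of Beacon: Radar.
  Radar: Altitude, Heading, IMU, Sonar
Excluding nodes already adjacent to Beacon (IMU, Odometry, Radar), the co-parent-only contribution is {Altitude, Heading, Sonar}.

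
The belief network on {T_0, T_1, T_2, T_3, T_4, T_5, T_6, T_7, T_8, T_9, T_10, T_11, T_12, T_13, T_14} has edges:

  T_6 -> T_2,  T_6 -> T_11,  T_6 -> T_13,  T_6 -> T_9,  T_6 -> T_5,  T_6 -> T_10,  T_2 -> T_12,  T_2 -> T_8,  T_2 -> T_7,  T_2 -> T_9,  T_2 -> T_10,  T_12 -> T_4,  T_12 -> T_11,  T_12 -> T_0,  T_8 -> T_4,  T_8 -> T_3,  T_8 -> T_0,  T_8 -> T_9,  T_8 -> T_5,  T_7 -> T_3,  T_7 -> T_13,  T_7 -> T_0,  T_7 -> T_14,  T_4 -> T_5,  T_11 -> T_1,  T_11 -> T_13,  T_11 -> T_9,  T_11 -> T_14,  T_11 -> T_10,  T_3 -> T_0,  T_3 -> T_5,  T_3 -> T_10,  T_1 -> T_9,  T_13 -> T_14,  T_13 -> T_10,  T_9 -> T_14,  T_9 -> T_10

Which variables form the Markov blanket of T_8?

{T_0, T_1, T_2, T_3, T_4, T_5, T_6, T_7, T_9, T_11, T_12}

Parents of T_8: T_2.
T_8's children: T_0, T_3, T_4, T_5, T_9.
For each child, the remaining parents (spouses of T_8):
  T_4: T_12
  T_3: T_7
  T_0: T_3, T_7, T_12
  T_9: T_1, T_2, T_6, T_11
  T_5: T_3, T_4, T_6
Taking the union gives {T_0, T_1, T_2, T_3, T_4, T_5, T_6, T_7, T_9, T_11, T_12}.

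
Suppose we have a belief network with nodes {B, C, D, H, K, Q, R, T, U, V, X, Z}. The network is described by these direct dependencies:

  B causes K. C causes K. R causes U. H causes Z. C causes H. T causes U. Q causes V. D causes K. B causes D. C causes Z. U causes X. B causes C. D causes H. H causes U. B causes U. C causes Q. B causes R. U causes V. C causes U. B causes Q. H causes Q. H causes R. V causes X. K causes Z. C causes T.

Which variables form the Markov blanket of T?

The Markov blanket of a node is its parents, its children, and the other parents of its children.
Parents of T: C.
Ch(T) = {U}.
For each child, the remaining parents (spouses of T):
  parents(U) \ {T} = {B, C, H, R}.
Taking the union gives {B, C, H, R, U}.

{B, C, H, R, U}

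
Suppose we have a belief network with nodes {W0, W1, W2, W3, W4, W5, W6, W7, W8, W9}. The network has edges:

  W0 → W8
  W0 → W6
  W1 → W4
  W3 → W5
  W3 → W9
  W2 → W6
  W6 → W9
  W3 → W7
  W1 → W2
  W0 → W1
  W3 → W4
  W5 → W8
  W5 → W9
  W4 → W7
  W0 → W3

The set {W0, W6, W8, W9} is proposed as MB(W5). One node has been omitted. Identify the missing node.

W3

Ch(W5) = {W8, W9}.
Pa(W5) = {W3}.
Parents of each child, excluding W5:
  parents(W8) \ {W5} = {W0}.
  W9's other parents are W3, W6.
MB(W5) = {W0, W3, W6, W8, W9}.
Comparing with the claimed set, W3 is missing.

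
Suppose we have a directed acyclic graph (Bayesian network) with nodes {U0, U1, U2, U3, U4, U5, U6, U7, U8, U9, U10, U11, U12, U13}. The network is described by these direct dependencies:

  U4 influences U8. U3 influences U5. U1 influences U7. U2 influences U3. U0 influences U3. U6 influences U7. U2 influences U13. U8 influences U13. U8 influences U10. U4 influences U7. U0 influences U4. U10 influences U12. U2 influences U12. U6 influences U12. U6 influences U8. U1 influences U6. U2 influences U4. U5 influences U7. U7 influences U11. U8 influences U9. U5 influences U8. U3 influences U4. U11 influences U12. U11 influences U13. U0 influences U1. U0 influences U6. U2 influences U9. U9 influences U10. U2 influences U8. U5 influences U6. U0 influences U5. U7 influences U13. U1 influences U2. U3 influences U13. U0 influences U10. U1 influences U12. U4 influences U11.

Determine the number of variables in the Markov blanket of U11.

10

By definition, MB(U11) is built from U11's parents, U11's children, and the co-parents of U11.
Pa(U11) = {U4, U7}.
Children of U11: U12, U13.
Parents of each child, excluding U11:
  parents(U12) \ {U11} = {U1, U2, U6, U10}.
  U13 also has parents U2, U3, U7, U8.
MB(U11) = {U1, U2, U3, U4, U6, U7, U8, U10, U12, U13}, which has 10 nodes.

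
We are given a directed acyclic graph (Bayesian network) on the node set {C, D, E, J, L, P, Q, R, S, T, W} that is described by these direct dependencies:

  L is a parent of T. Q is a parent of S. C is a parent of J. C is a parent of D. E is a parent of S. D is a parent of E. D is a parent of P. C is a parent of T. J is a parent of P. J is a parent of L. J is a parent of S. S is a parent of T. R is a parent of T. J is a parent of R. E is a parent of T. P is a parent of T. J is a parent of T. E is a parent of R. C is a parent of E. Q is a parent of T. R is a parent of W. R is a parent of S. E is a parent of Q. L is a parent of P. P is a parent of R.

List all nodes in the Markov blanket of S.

The Markov blanket of a node is its parents, its children, and the other parents of its children.
S has child T.
S has parents E, J, Q, R.
Parents of each child, excluding S:
  T's other parents are C, E, J, L, P, Q, R.
MB(S) = {C, E, J, L, P, Q, R, T}.

{C, E, J, L, P, Q, R, T}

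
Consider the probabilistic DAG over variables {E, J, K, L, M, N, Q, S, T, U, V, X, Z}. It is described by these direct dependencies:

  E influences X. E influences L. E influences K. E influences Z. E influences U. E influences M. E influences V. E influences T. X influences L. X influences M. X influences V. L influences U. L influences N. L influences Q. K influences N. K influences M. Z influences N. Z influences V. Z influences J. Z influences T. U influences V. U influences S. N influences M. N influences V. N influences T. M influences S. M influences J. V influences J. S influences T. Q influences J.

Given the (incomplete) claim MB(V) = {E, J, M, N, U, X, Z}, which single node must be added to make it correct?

A node's Markov blanket = Pa ∪ Ch ∪ (parents of Ch other than the node itself).
V has child J.
Parents of V: E, N, U, X, Z.
Other parents of V's children:
  J: M, Q, Z
MB(V) = {E, J, M, N, Q, U, X, Z}.
Comparing with the claimed set, Q is missing.

Q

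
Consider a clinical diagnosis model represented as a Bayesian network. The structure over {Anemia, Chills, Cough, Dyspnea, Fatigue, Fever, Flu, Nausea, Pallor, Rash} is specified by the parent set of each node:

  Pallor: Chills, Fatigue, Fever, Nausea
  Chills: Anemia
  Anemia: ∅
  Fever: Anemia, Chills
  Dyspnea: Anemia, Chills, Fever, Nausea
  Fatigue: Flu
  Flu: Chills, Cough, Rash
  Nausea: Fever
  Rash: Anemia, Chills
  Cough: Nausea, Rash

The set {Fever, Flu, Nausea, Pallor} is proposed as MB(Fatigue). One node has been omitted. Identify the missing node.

Chills

By definition, MB(Fatigue) is built from Fatigue's parents, Fatigue's children, and the co-parents of Fatigue.
Fatigue's parents: Flu.
Ch(Fatigue) = {Pallor}.
Other parents of Fatigue's children:
  Pallor: Chills, Fever, Nausea
MB(Fatigue) = {Chills, Fever, Flu, Nausea, Pallor}.
Comparing with the claimed set, Chills is missing.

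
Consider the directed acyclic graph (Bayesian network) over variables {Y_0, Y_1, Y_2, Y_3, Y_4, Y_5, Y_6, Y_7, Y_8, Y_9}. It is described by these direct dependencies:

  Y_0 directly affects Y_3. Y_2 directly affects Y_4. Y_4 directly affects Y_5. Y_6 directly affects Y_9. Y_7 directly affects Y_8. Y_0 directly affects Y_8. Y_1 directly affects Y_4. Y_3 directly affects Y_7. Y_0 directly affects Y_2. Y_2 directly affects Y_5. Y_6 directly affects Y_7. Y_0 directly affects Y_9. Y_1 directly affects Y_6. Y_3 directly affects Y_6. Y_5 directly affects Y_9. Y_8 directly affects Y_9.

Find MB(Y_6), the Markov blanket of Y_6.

{Y_0, Y_1, Y_3, Y_5, Y_7, Y_8, Y_9}

Parents of Y_6: Y_1, Y_3.
Children of Y_6: Y_7, Y_9.
Other parents of Y_6's children:
  Y_7: Y_3
  Y_9: Y_0, Y_5, Y_8
MB(Y_6) = {Y_0, Y_1, Y_3, Y_5, Y_7, Y_8, Y_9}.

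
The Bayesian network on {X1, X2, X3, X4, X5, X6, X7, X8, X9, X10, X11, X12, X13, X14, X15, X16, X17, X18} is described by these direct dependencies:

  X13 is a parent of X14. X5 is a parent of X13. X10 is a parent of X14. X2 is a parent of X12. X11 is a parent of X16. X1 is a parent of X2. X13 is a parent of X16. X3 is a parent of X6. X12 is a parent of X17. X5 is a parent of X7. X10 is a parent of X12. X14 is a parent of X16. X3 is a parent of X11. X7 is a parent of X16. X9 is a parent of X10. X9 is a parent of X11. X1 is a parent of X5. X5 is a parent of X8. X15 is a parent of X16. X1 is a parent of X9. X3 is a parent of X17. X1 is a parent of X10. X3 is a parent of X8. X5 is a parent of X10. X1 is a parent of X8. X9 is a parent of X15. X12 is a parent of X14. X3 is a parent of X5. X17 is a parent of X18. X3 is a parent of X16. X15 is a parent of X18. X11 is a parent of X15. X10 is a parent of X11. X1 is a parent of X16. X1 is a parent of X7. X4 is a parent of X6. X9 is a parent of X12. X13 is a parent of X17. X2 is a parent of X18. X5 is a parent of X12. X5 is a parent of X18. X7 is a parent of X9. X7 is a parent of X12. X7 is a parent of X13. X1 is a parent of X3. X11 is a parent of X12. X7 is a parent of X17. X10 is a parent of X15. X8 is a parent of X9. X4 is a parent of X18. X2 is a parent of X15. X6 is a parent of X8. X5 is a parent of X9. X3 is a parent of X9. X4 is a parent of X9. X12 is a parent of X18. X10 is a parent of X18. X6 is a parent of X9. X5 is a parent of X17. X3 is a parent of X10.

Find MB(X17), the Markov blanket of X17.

{X2, X3, X4, X5, X7, X10, X12, X13, X15, X18}

By definition, MB(X17) is built from X17's parents, X17's children, and the co-parents of X17.
X17 has child X18.
Parents of X17: X3, X5, X7, X12, X13.
Co-parents of X17 (other parents of its children):
  X18 also has parents X2, X4, X5, X10, X12, X15.
So the Markov blanket of X17 is {X2, X3, X4, X5, X7, X10, X12, X13, X15, X18}.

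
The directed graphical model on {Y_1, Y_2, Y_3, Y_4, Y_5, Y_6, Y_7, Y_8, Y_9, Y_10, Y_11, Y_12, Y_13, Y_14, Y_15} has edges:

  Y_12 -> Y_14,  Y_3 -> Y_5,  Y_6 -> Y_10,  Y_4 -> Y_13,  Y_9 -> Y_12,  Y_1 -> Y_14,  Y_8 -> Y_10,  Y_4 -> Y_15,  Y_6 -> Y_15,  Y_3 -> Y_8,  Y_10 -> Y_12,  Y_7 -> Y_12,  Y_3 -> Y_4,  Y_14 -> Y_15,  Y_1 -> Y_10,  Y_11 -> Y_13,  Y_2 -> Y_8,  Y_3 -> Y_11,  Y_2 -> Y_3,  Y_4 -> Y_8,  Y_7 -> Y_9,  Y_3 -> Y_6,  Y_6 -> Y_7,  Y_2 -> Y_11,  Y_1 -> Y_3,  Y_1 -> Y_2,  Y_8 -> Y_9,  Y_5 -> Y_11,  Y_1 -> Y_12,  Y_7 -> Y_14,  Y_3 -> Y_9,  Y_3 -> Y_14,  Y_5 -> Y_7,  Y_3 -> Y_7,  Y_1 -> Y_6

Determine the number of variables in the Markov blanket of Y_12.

By definition, MB(Y_12) is built from Y_12's parents, Y_12's children, and the co-parents of Y_12.
Y_12's children: Y_14.
Parents of Y_12: Y_1, Y_7, Y_9, Y_10.
Co-parents of Y_12 (other parents of its children):
  Y_14: Y_1, Y_3, Y_7
MB(Y_12) = {Y_1, Y_3, Y_7, Y_9, Y_10, Y_14}, which has 6 nodes.

6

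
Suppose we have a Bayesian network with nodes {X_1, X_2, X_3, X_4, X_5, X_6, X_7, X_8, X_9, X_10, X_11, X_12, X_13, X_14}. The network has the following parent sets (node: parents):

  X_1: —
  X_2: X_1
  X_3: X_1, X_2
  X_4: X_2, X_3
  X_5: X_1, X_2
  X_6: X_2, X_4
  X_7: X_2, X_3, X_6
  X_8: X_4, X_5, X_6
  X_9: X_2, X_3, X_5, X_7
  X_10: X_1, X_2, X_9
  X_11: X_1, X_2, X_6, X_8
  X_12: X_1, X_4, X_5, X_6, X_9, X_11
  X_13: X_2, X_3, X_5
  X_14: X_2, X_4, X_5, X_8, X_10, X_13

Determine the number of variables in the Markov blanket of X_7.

5

X_7 has parents X_2, X_3, X_6.
X_7's children: X_9.
Other parents of X_7's children:
  X_9: X_2, X_3, X_5
MB(X_7) = {X_2, X_3, X_5, X_6, X_9}, which has 5 nodes.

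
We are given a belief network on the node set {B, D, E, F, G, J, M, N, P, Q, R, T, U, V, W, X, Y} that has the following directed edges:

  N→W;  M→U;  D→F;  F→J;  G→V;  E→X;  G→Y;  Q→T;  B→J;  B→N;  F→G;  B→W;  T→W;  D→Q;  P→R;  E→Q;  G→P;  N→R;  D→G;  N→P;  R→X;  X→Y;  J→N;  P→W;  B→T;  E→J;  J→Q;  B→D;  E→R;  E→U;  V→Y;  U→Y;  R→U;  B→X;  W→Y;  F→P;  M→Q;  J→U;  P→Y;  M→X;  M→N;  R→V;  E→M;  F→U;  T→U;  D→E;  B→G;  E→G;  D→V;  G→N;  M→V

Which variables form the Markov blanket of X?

X's parents: B, E, M, R.
Ch(X) = {Y}.
Co-parents of X (other parents of its children):
  Y: G, P, U, V, W
Taking the union gives {B, E, G, M, P, R, U, V, W, Y}.

{B, E, G, M, P, R, U, V, W, Y}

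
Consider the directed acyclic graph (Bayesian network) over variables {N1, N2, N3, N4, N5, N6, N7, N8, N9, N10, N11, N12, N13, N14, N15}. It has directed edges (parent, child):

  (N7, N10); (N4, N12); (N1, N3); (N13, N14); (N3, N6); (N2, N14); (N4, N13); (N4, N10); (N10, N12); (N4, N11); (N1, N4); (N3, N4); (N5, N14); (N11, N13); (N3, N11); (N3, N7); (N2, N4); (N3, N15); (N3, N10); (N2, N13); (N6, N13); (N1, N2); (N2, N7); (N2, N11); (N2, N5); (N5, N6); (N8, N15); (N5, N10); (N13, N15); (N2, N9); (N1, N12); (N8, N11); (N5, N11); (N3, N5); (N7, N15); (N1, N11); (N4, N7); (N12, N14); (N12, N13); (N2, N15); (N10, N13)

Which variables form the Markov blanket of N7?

N7 has parents N2, N3, N4.
Children of N7: N10, N15.
Co-parents of N7 (other parents of its children):
  N10: N3, N4, N5
  N15: N2, N3, N8, N13
Union: {N2, N3, N4} ∪ {N10, N15} ∪ {N2, N3, N4, N5, N8, N13} = {N2, N3, N4, N5, N8, N10, N13, N15}.

{N2, N3, N4, N5, N8, N10, N13, N15}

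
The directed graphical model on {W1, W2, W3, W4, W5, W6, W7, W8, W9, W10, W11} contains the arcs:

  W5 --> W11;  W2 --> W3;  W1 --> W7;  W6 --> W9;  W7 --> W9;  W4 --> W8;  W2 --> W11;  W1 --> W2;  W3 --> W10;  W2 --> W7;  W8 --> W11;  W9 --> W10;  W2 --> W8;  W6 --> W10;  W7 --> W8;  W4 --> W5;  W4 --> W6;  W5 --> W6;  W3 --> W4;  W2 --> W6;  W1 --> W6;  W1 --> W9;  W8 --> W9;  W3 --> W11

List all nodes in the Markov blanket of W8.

{W1, W2, W3, W4, W5, W6, W7, W9, W11}

W8's parents: W2, W4, W7.
Ch(W8) = {W9, W11}.
Other parents of W8's children:
  W9's other parents are W1, W6, W7.
  W11's other parents are W2, W3, W5.
Taking the union gives {W1, W2, W3, W4, W5, W6, W7, W9, W11}.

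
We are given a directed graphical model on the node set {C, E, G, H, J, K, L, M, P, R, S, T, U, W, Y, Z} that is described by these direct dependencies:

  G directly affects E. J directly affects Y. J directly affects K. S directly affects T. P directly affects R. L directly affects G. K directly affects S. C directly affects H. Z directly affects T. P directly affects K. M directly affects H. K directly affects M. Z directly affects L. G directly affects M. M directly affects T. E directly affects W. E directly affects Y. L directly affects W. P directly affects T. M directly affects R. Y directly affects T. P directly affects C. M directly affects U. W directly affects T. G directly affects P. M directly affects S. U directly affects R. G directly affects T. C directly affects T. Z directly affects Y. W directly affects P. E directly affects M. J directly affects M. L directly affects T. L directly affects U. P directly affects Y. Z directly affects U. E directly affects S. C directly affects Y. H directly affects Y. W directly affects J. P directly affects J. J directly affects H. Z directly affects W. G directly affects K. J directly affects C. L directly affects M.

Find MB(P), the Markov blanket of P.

{C, E, G, H, J, K, L, M, R, S, T, U, W, Y, Z}

Pa(P) = {G, W}.
P's children: C, J, K, R, T, Y.
For each child, the remaining parents (spouses of P):
  J's other parent is W.
  K also has parents G, J.
  R also has parents M, U.
  C also has parent J.
  parents(Y) \ {P} = {C, E, H, J, Z}.
  T also has parents C, G, L, M, S, W, Y, Z.
So the Markov blanket of P is {C, E, G, H, J, K, L, M, R, S, T, U, W, Y, Z}.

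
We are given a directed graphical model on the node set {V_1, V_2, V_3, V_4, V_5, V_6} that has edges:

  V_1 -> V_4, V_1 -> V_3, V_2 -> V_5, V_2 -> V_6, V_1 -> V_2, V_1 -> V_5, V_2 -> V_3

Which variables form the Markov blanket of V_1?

{V_2, V_3, V_4, V_5}

Ch(V_1) = {V_2, V_3, V_4, V_5}.
V_1's parents: none.
Co-parents of V_1 (other parents of its children):
  V_2 has no other parent.
  parents(V_3) \ {V_1} = {V_2}.
  V_4: no additional parents.
  parents(V_5) \ {V_1} = {V_2}.
Taking the union gives {V_2, V_3, V_4, V_5}.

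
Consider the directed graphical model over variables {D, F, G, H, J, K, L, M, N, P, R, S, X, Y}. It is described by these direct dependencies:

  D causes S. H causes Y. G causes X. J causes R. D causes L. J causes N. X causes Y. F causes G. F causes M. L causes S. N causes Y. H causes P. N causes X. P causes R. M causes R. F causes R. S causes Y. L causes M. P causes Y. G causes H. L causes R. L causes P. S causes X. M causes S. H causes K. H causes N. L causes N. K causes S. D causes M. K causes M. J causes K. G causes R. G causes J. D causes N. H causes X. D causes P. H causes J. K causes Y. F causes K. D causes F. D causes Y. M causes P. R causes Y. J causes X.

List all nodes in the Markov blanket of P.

{D, F, G, H, J, K, L, M, N, R, S, X, Y}

Parents of P: D, H, L, M.
Ch(P) = {R, Y}.
Other parents of P's children:
  R also has parents F, G, J, L, M.
  Y's other parents are D, H, K, N, R, S, X.
So the Markov blanket of P is {D, F, G, H, J, K, L, M, N, R, S, X, Y}.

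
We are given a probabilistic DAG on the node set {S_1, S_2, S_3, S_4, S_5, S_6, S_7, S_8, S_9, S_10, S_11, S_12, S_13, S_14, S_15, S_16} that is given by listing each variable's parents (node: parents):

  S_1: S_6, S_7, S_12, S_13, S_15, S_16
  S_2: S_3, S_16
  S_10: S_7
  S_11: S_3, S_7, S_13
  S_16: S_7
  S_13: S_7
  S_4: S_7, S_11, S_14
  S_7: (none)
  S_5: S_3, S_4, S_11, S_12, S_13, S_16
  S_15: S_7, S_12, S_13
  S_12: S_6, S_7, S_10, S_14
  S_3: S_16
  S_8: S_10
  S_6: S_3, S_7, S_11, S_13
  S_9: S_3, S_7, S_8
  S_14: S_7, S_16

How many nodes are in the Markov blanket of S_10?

5

Recall MB(v) = parents ∪ children ∪ spouses, where spouses are the other parents of v's children.
S_10's parents: S_7.
Children of S_10: S_8, S_12.
Other parents of S_10's children:
  S_8: —
  S_12: S_6, S_7, S_14
MB(S_10) = {S_6, S_7, S_8, S_12, S_14}, which has 5 nodes.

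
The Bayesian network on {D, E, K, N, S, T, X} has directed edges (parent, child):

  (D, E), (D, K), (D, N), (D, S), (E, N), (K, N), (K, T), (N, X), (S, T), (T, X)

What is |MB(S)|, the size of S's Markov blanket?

3

The Markov blanket of a node is its parents, its children, and the other parents of its children.
Pa(S) = {D}.
Ch(S) = {T}.
Parents of each child, excluding S:
  parents(T) \ {S} = {K}.
MB(S) = {D, K, T}, which has 3 nodes.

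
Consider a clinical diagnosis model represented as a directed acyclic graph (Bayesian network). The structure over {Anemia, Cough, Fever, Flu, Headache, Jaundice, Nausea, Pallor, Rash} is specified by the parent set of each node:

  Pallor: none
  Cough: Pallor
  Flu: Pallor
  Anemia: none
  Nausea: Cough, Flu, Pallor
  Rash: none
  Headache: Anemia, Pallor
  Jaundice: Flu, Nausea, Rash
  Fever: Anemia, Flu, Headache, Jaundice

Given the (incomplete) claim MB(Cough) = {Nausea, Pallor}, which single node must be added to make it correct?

Parents of Cough: Pallor.
Cough has child Nausea.
For each child, the remaining parents (spouses of Cough):
  Nausea: Flu, Pallor
MB(Cough) = {Flu, Nausea, Pallor}.
Comparing with the claimed set, Flu is missing.

Flu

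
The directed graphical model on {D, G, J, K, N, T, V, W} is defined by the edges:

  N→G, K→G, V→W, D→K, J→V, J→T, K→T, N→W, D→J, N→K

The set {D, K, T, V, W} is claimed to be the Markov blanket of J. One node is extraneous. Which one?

W

J has parent D.
J has children T, V.
Parents of each child, excluding J:
  T also has parent K.
  V: no additional parents.
MB(J) = {D, K, T, V}.
W is neither a parent, child, nor co-parent of J, so it does not belong.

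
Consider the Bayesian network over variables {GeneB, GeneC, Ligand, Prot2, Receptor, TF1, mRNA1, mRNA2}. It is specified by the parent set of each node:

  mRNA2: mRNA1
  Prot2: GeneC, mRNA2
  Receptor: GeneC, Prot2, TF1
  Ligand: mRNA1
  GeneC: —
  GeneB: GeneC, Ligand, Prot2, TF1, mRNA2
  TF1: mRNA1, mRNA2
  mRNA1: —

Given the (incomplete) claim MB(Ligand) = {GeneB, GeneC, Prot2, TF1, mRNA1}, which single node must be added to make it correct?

Recall MB(v) = parents ∪ children ∪ spouses, where spouses are the other parents of v's children.
Ligand's children: GeneB.
Pa(Ligand) = {mRNA1}.
Parents of each child, excluding Ligand:
  GeneB: GeneC, Prot2, TF1, mRNA2
MB(Ligand) = {GeneB, GeneC, Prot2, TF1, mRNA1, mRNA2}.
Comparing with the claimed set, mRNA2 is missing.

mRNA2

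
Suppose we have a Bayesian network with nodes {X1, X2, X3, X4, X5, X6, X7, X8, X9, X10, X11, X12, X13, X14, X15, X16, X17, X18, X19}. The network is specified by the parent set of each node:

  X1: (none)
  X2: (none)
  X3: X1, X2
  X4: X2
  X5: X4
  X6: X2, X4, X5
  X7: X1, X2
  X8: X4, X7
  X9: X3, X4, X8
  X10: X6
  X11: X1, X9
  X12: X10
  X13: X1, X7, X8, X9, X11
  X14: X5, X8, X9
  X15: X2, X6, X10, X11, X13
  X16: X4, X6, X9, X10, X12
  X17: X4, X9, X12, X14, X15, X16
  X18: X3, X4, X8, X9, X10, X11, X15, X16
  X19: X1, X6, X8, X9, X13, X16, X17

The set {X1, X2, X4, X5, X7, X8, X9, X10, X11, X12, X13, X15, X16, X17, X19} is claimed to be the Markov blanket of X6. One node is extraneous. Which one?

X7

By definition, MB(X6) is built from X6's parents, X6's children, and the co-parents of X6.
X6 has parents X2, X4, X5.
Ch(X6) = {X10, X15, X16, X19}.
Parents of each child, excluding X6:
  X10: —
  X15: X2, X10, X11, X13
  X16: X4, X9, X10, X12
  X19: X1, X8, X9, X13, X16, X17
MB(X6) = {X1, X2, X4, X5, X8, X9, X10, X11, X12, X13, X15, X16, X17, X19}.
X7 is neither a parent, child, nor co-parent of X6, so it does not belong.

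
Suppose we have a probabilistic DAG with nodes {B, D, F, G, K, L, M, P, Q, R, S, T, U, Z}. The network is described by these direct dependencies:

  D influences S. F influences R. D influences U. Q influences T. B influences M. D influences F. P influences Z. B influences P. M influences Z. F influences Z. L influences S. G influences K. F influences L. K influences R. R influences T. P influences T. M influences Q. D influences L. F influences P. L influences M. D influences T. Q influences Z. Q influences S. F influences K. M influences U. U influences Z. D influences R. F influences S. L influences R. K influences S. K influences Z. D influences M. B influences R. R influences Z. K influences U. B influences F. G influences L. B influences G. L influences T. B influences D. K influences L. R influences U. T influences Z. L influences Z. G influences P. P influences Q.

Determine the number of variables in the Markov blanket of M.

11

A node's Markov blanket = Pa ∪ Ch ∪ (parents of Ch other than the node itself).
Parents of M: B, D, L.
Children of M: Q, U, Z.
Co-parents of M (other parents of its children):
  Q's other parent is P.
  parents(U) \ {M} = {D, K, R}.
  parents(Z) \ {M} = {F, K, L, P, Q, R, T, U}.
MB(M) = {B, D, F, K, L, P, Q, R, T, U, Z}, which has 11 nodes.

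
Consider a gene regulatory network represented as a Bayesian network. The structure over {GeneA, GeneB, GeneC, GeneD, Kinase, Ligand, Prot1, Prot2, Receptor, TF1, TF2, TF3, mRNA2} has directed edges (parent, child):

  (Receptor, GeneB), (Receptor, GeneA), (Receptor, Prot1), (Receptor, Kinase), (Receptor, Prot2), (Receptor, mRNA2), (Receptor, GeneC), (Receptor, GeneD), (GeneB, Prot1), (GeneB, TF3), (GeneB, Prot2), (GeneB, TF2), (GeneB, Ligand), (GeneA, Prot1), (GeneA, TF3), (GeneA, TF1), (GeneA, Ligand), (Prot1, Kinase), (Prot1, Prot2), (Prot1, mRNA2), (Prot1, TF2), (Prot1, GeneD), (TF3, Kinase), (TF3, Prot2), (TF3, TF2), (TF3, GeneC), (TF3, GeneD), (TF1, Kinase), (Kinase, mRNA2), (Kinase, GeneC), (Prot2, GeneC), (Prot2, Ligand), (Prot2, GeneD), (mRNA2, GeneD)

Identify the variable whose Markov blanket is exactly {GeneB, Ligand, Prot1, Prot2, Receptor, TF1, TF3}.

GeneA

The target node must have every member of {GeneB, Ligand, Prot1, Prot2, Receptor, TF1, TF3} as a parent, child, or co-parent, and no others.
Parents of GeneA: Receptor; children: Ligand, Prot1, TF1, TF3; co-parents: GeneB, Prot2, Receptor.
These exactly cover the given set, so the node is GeneA.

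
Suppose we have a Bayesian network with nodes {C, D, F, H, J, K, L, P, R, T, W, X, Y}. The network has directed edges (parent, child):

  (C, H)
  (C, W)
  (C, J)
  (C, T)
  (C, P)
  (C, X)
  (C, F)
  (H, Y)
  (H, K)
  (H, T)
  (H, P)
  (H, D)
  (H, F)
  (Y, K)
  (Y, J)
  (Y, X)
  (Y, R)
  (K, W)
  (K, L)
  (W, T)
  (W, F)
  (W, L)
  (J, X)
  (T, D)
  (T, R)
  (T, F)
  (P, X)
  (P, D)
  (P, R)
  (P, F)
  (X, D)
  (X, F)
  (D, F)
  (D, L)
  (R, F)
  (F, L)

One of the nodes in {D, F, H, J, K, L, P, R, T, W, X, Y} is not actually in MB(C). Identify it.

L

The Markov blanket of a node is its parents, its children, and the other parents of its children.
Pa(C) = {}.
Children of C: F, H, J, P, T, W, X.
For each child, the remaining parents (spouses of C):
  H: —
  W: K
  J: Y
  T: H, W
  P: H
  X: J, P, Y
  F: D, H, P, R, T, W, X
MB(C) = {D, F, H, J, K, P, R, T, W, X, Y}.
L is neither a parent, child, nor co-parent of C, so it does not belong.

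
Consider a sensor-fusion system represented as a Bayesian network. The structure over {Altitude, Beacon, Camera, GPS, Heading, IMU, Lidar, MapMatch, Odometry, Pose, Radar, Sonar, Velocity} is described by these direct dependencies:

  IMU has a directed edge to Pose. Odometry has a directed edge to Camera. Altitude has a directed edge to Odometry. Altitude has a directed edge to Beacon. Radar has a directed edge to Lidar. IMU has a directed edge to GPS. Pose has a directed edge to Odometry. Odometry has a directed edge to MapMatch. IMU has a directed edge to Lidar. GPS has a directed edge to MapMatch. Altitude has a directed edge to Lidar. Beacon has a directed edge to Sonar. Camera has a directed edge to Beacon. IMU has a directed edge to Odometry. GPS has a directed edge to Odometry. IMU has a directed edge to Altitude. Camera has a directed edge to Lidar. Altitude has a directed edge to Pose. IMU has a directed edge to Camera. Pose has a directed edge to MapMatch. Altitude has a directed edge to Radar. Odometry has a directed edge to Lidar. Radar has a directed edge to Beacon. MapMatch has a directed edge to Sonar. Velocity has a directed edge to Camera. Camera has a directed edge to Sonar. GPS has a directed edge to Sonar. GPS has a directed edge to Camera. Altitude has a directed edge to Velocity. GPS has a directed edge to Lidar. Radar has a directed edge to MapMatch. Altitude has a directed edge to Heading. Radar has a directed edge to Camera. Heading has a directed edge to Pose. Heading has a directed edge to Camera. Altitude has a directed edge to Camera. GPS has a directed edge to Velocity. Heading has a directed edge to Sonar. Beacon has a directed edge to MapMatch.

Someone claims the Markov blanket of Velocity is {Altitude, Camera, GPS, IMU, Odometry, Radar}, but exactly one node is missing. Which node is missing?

Heading

Recall MB(v) = parents ∪ children ∪ spouses, where spouses are the other parents of v's children.
Velocity has parents Altitude, GPS.
Velocity's children: Camera.
For each child, the remaining parents (spouses of Velocity):
  Camera: Altitude, GPS, Heading, IMU, Odometry, Radar
MB(Velocity) = {Altitude, Camera, GPS, Heading, IMU, Odometry, Radar}.
Comparing with the claimed set, Heading is missing.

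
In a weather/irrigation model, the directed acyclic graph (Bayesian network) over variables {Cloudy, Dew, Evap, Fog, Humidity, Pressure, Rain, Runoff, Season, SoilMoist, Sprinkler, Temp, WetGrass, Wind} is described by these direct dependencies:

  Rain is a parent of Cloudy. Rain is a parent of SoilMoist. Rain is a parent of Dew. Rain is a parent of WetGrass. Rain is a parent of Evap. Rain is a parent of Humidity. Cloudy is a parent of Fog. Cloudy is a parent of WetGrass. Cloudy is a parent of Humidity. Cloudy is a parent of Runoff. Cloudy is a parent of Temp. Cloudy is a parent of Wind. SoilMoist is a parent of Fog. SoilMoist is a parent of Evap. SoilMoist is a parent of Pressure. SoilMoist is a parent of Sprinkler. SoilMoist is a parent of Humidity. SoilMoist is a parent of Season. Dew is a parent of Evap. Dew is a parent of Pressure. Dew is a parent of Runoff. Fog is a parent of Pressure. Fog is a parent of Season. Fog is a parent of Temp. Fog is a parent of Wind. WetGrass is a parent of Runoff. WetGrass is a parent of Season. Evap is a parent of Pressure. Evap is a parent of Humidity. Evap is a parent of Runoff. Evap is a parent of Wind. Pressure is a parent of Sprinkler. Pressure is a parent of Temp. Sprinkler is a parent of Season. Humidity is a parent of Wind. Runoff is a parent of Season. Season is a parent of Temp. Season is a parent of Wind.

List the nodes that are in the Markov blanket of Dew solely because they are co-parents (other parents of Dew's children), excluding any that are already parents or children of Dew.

{Cloudy, Fog, SoilMoist, WetGrass}

Children of Dew: Evap, Pressure, Runoff.
  parents(Evap) \ {Dew} = {Rain, SoilMoist}.
  Pressure also has parents Evap, Fog, SoilMoist.
  Runoff also has parents Cloudy, Evap, WetGrass.
Excluding nodes already adjacent to Dew (Evap, Pressure, Rain, Runoff), the co-parent-only contribution is {Cloudy, Fog, SoilMoist, WetGrass}.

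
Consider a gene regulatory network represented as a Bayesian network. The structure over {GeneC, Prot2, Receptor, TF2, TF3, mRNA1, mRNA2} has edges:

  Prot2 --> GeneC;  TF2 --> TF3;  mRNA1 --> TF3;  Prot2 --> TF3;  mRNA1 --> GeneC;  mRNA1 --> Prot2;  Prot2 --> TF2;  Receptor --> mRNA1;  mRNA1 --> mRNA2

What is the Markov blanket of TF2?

A node's Markov blanket = Pa ∪ Ch ∪ (parents of Ch other than the node itself).
TF2's children: TF3.
TF2 has parent Prot2.
Co-parents of TF2 (other parents of its children):
  TF3's other parents are Prot2, mRNA1.
Union: {Prot2} ∪ {TF3} ∪ {Prot2, mRNA1} = {Prot2, TF3, mRNA1}.

{Prot2, TF3, mRNA1}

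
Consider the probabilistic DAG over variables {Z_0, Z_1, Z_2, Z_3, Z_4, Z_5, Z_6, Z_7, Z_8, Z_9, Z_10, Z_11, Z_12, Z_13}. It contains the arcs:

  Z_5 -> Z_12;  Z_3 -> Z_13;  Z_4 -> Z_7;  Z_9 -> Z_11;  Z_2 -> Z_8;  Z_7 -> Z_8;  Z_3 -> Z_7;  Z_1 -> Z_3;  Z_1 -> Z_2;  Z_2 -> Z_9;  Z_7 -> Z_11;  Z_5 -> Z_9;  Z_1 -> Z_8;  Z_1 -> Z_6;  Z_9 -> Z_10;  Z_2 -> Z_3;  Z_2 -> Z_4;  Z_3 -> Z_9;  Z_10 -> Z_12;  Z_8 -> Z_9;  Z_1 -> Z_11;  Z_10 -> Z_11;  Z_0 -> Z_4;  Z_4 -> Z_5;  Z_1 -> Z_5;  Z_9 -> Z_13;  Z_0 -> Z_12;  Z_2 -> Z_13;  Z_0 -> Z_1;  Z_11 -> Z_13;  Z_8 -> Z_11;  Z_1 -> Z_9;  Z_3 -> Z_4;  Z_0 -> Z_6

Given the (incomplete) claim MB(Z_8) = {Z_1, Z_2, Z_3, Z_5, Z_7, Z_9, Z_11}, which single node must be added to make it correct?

Pa(Z_8) = {Z_1, Z_2, Z_7}.
Children of Z_8: Z_9, Z_11.
Other parents of Z_8's children:
  Z_9: Z_1, Z_2, Z_3, Z_5
  Z_11: Z_1, Z_7, Z_9, Z_10
MB(Z_8) = {Z_1, Z_2, Z_3, Z_5, Z_7, Z_9, Z_10, Z_11}.
Comparing with the claimed set, Z_10 is missing.

Z_10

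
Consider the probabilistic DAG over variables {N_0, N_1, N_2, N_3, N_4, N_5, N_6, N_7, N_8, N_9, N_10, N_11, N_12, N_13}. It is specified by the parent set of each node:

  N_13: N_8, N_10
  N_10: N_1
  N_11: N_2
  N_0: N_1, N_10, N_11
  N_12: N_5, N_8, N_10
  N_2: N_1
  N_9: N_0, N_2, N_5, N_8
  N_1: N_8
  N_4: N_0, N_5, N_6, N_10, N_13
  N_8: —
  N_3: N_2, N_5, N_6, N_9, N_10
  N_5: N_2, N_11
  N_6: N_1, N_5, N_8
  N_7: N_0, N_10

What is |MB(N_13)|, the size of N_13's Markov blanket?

6

Pa(N_13) = {N_8, N_10}.
Children of N_13: N_4.
Parents of each child, excluding N_13:
  N_4's other parents are N_0, N_5, N_6, N_10.
MB(N_13) = {N_0, N_4, N_5, N_6, N_8, N_10}, which has 6 nodes.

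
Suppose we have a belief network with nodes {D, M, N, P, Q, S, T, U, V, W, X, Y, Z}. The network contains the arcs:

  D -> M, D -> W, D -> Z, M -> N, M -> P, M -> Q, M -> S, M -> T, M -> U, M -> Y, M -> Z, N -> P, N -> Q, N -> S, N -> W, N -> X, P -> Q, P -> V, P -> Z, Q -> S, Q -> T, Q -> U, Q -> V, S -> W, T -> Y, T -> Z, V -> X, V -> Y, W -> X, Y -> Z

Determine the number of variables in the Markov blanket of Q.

Q has parents M, N, P.
Q has children S, T, U, V.
For each child, the remaining parents (spouses of Q):
  parents(S) \ {Q} = {M, N}.
  T also has parent M.
  U's other parent is M.
  V's other parent is P.
MB(Q) = {M, N, P, S, T, U, V}, which has 7 nodes.

7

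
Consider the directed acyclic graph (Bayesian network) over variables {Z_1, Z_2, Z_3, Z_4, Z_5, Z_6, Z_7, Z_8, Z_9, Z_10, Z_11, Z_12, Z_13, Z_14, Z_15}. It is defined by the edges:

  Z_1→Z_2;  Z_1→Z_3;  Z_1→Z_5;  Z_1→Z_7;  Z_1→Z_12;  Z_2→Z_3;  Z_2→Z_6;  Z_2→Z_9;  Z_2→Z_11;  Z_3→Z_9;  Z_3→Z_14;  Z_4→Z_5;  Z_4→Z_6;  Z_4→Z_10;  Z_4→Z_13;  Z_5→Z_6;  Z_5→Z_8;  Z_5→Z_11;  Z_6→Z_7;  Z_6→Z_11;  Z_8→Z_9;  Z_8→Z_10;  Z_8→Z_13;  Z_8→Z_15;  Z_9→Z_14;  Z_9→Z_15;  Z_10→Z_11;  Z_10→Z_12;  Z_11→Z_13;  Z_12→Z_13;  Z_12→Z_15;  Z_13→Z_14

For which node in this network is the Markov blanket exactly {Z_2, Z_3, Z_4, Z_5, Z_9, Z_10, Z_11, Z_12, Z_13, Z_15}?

The target node must have every member of {Z_2, Z_3, Z_4, Z_5, Z_9, Z_10, Z_11, Z_12, Z_13, Z_15} as a parent, child, or co-parent, and no others.
Parents of Z_8: Z_5; children: Z_9, Z_10, Z_13, Z_15; co-parents: Z_2, Z_3, Z_4, Z_9, Z_11, Z_12.
These exactly cover the given set, so the node is Z_8.

Z_8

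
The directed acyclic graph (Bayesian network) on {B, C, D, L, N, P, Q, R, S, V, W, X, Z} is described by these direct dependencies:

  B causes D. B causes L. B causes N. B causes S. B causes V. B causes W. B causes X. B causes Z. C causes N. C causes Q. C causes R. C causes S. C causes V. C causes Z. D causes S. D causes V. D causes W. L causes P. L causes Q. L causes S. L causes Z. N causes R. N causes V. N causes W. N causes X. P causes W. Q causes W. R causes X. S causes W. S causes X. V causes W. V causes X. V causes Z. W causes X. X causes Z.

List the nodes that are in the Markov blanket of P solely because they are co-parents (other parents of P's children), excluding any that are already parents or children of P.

Children of P: W.
  parents(W) \ {P} = {B, D, N, Q, S, V}.
Excluding nodes already adjacent to P (L, W), the co-parent-only contribution is {B, D, N, Q, S, V}.

{B, D, N, Q, S, V}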